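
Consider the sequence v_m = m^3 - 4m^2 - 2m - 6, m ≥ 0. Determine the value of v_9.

381

v_9 = 1·9^3 - 4·9^2 - 2·9 - 6 = 381.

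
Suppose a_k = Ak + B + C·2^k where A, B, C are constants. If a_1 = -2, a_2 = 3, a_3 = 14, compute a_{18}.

At k = 1, 2, 3: A + B + 2C = -2; 2A + B + 4C = 3; 3A + B + 8C = 14.
Subtracting the first from the second: A + 2C = 5.
Subtracting the second from the third: A + 4C = 11.
Solving: C = 3, A = -1, then B = -7.
So a_k = -1·k + (-7) + 3·2^k; at k=18 this is 786407.

786407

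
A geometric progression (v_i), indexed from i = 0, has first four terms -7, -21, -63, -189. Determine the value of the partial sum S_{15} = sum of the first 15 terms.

-50221171

Common ratio r = 3.
v_i = (-7)·3^(i-0).
S = (-7)·(3^15 - 1)/(3 - 1) = (-7)·(14348907 - 1)/(2) = -50221171.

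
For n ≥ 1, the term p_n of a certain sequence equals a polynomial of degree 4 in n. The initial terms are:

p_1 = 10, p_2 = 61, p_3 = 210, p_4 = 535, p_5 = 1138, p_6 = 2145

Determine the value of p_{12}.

1st diffs: 51, 149, 325, 603, 1007.
2nd diffs: 98, 176, 278, 404.
3rd diffs: 78, 102, 126.
4th diffs: 24, 24 (constant).
Newton forward-difference form: p_n = 10 + 51·C(n-1,1) + 98·C(n-1,2) + 78·C(n-1,3) + 24·C(n-1,4).
At n = 12: n-1 = 11, so p_{12} = 10 + 561 + 5390 + 12870 + 7920 = 26751.

26751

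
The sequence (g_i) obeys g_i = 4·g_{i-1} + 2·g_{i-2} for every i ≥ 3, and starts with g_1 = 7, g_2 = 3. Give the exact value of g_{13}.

Iterate the recurrence:
g_3 = 26, g_4 = 110, g_5 = 492, …, g_{10} = 857648, g_{11} = 3816096, g_{12} = 16979680, g_{13} = 75550912.

75550912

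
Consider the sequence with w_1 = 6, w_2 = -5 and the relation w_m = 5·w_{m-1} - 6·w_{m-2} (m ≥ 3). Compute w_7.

-10921

Compute successive terms:
w_3 = -61; w_4 = -275; w_5 = -1009; w_6 = -3395; w_7 = -10921.
(Characteristic roots are 3 and 2.)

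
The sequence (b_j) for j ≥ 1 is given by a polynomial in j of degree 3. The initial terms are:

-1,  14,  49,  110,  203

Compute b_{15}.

1st diffs: 15, 35, 61, 93.
2nd diffs: 20, 26, 32.
3rd diffs: 6, 6 (constant).
Newton forward-difference form: b_j = -1 + 15·C(j-1,1) + 20·C(j-1,2) + 6·C(j-1,3).
At j = 15: j-1 = 14, so b_{15} = -1 + 210 + 1820 + 2184 = 4213.

4213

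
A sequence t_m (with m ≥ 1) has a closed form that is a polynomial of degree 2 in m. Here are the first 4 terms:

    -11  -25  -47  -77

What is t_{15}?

-935

1st diffs: -14, -22, -30.
2nd diffs: -8, -8 (constant).
Newton forward-difference form: t_m = -11 + (-14)·C(m-1,1) + (-8)·C(m-1,2).
At m = 15: m-1 = 14, so t_{15} = -11 - 196 - 728 = -935.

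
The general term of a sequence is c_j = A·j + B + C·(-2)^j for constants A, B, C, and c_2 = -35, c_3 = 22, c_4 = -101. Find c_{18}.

-1310783

Plug in j = 2, 3, 4: 2A + B + 4C = -35; 3A + B - 8C = 22; 4A + B + 16C = -101.
Subtracting the first from the second: A - 12C = 57.
Subtracting the second from the third: A + 24C = -123.
Solving: C = -5, A = -3, then B = -9.
So c_j = -3·j + (-9) + (-5)·(-2)^j; at j=18 this is -1310783.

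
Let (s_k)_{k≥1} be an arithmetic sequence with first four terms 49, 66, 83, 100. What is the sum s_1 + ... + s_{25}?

6325

Common difference d = 17.
s_k = 49 + (k - 1)·17.
s_{25} = 457; S = 25·(49 + 457)/2 = 6325.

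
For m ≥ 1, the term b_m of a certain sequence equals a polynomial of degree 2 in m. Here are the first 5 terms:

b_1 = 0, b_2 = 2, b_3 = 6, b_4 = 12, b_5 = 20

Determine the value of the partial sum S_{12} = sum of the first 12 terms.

1st diffs: 2, 4, 6, 8.
2nd diffs: 2, 2, 2 (constant).
So b_m = m^2 - m.
Continuing: …, 30, 42, 56, 72, …, b_{12} = 132.
Summing m = 1..12 (12 terms) gives 572.

572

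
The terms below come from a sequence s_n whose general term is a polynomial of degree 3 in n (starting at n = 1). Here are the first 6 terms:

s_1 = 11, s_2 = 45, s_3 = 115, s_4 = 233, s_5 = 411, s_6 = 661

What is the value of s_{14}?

6693

1st diffs: 34, 70, 118, 178, 250.
2nd diffs: 36, 48, 60, 72.
3rd diffs: 12, 12, 12 (constant).
So s_n = 2n^3 + 6n^2 + 2n + 1.
Evaluating at n = 14 gives s_{14} = 6693.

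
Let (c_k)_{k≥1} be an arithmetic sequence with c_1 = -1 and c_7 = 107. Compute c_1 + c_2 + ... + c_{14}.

1624

Common difference d = (107 - (-1)) / (7 - 1) = 18.
c_k = -1 + (k - 1)·18.
c_{14} = 233; S = 14·(-1 + 233)/2 = 1624.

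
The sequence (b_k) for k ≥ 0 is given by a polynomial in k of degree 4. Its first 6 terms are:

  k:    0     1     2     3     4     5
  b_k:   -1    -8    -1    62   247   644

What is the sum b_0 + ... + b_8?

9231

1st diffs: -7, 7, 63, 185, 397.
2nd diffs: 14, 56, 122, 212.
3rd diffs: 42, 66, 90.
4th diffs: 24, 24 (constant).
Newton forward-difference form: b_k = -1 + (-7)·C(k,1) + 14·C(k,2) + 42·C(k,3) + 24·C(k,4).
Continuing: 1367, 2554, 4367.
Summing k = 0..8 (9 terms) gives 9231.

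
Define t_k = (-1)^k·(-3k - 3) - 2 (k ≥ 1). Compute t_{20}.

-65

(-1)^20 = 1; -3k - 3 at k=20 is -63; so t_{20} = -65.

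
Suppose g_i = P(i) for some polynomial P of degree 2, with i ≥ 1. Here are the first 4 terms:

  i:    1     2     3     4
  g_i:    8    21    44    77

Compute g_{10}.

1st diffs: 13, 23, 33.
2nd diffs: 10, 10 (constant).
Newton forward-difference form: g_i = 8 + 13·C(i-1,1) + 10·C(i-1,2).
At i = 10: i-1 = 9, so g_{10} = 8 + 117 + 360 = 485.

485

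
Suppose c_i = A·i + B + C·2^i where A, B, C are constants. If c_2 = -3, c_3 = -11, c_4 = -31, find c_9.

-1499

Write the equations: 2A + B + 4C = -3; 3A + B + 8C = -11; 4A + B + 16C = -31.
Subtracting the first from the second: A + 4C = -8.
Subtracting the second from the third: A + 8C = -20.
Solving: C = -3, A = 4, then B = 1.
So c_i = 4·i + 1 + (-3)·2^i; at i=9 this is -1499.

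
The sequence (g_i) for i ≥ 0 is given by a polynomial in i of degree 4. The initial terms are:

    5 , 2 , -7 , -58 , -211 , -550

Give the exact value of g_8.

1st diffs: -3, -9, -51, -153, -339.
2nd diffs: -6, -42, -102, -186.
3rd diffs: -36, -60, -84.
4th diffs: -24, -24 (constant).
Newton forward-difference form: g_i = 5 + (-3)·C(i,1) + (-6)·C(i,2) + (-36)·C(i,3) + (-24)·C(i,4).
At i = 8: i = 8, so g_8 = 5 - 24 - 168 - 2016 - 1680 = -3883.

-3883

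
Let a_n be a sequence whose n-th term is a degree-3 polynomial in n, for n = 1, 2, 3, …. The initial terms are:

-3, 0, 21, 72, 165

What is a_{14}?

4872

1st diffs: 3, 21, 51, 93.
2nd diffs: 18, 30, 42.
3rd diffs: 12, 12 (constant).
So a_n = 2n^3 - 3n^2 - 2n.
Evaluating at n = 14 gives a_{14} = 4872.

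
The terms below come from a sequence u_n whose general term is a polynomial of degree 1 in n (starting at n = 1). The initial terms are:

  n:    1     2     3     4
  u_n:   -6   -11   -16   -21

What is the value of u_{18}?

1st diffs: -5, -5, -5 (constant).
So u_n = -5n - 1.
Evaluating at n = 18 gives u_{18} = -91.

-91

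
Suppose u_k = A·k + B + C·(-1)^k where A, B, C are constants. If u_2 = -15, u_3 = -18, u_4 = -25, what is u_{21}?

-108

At k = 2, 3, 4: 2A + B + C = -15; 3A + B - C = -18; 4A + B + C = -25.
Subtracting the first from the second: A - 2C = -3.
Subtracting the second from the third: A + 2C = -7.
Solving: C = -1, A = -5, then B = -4.
Hence u_{21} = -5·21 + (-4) + (-1)·(-1) = -108.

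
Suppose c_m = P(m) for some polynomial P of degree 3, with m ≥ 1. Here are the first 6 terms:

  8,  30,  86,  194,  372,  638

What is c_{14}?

1st diffs: 22, 56, 108, 178, 266.
2nd diffs: 34, 52, 70, 88.
3rd diffs: 18, 18, 18 (constant).
Newton forward-difference form: c_m = 8 + 22·C(m-1,1) + 34·C(m-1,2) + 18·C(m-1,3).
At m = 14: m-1 = 13, so c_{14} = 8 + 286 + 2652 + 5148 = 8094.

8094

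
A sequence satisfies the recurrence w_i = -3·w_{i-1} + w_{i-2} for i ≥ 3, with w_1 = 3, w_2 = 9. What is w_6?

Step forward from the initial values:
w_3 = -24; w_4 = 81; w_5 = -267; w_6 = 882.

882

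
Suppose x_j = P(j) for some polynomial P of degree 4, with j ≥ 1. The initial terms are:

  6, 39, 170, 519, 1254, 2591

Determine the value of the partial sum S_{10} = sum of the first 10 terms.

1st diffs: 33, 131, 349, 735, 1337.
2nd diffs: 98, 218, 386, 602.
3rd diffs: 120, 168, 216.
4th diffs: 48, 48 (constant).
So x_j = 2j^4 - j^2 + 6j - 1.
Continuing: 4794, 8175, 13094, 19959.
Summing j = 1..10 (10 terms) gives 50601.

50601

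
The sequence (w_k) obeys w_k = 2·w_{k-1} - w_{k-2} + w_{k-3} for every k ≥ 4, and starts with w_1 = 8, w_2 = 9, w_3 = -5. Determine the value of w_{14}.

-1231

Step forward from the initial values:
w_4 = -11;  w_5 = -8;  w_6 = -10;  …;  w_{11} = -227;  w_{12} = -400;  w_{13} = -702;  w_{14} = -1231.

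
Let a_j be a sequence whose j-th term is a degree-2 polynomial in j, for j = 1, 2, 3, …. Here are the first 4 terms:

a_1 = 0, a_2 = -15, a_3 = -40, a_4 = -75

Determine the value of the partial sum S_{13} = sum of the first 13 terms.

1st diffs: -15, -25, -35.
2nd diffs: -10, -10 (constant).
Newton forward-difference form: a_j = (-15)·C(j-1,1) + (-10)·C(j-1,2).
Continuing: …, -120, -175, -240, -315, …, a_{13} = -840.
Summing j = 1..13 (13 terms) gives -4030.

-4030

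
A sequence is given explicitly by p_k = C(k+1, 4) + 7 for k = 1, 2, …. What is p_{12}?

C(13, 4) = 715, so p_{12} = 722.

722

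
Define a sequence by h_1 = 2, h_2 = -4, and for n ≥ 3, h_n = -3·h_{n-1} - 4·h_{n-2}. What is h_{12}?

Compute successive terms:
h_3 = 4  h_4 = 4  h_5 = -28  h_6 = 68  h_7 = -92  h_8 = 4  h_9 = 356  h_{10} = -1084  h_{11} = 1828  h_{12} = -1148.

-1148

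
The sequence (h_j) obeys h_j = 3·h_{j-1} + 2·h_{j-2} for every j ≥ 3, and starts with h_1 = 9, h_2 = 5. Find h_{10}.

224837

Iterate the recurrence:
h_3 = 33, h_4 = 109, h_5 = 393, h_6 = 1397, h_7 = 4977, h_8 = 17725, h_9 = 63129, h_{10} = 224837.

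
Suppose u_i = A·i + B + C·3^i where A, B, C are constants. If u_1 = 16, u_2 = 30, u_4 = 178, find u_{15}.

28697852

The three given values yield: A + B + 3C = 16; 2A + B + 9C = 30; 4A + B + 81C = 178.
Subtracting the first from the second: A + 6C = 14.
Subtracting the second from the third: 2A + 72C = 148.
Solving: C = 2, A = 2, then B = 8.
So u_i = 2·i + 8 + 2·3^i; at i=15 this is 28697852.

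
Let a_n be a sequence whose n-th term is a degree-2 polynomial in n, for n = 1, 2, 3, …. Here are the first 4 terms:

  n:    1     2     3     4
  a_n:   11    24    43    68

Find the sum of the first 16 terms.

5096

1st diffs: 13, 19, 25.
2nd diffs: 6, 6 (constant).
Newton forward-difference form: a_n = 11 + 13·C(n-1,1) + 6·C(n-1,2).
Continuing: …, 99, 136, 179, 228, …, a_{16} = 836.
Summing n = 1..16 (16 terms) gives 5096.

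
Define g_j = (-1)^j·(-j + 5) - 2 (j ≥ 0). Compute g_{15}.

8

(-1)^15 = -1; -j + 5 at j=15 is -10; so g_{15} = 8.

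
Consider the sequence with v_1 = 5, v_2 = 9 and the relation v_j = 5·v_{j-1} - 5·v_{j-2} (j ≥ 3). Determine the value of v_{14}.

17015625

v_3 = 20;  v_4 = 55;  v_5 = 175;  …;  v_{11} = 359375;  v_{12} = 1300000;  v_{13} = 4703125;  v_{14} = 17015625.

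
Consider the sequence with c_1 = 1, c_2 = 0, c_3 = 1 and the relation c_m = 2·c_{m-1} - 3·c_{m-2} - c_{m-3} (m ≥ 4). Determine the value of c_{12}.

Step forward from the initial values:
c_4 = 1;  c_5 = -1;  c_6 = -6;  c_7 = -10;  c_8 = -1;  c_9 = 34;  c_{10} = 81;  c_{11} = 61;  c_{12} = -155.

-155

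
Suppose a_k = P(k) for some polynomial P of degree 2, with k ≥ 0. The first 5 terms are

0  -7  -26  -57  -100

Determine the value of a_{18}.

-1962

1st diffs: -7, -19, -31, -43.
2nd diffs: -12, -12, -12 (constant).
Newton forward-difference form: a_k = (-7)·C(k,1) + (-12)·C(k,2).
At k = 18: k = 18, so a_{18} = -126 - 1836 = -1962.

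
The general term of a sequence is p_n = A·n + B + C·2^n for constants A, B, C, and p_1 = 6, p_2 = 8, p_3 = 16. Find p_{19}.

1572792

At n = 1, 2, 3: A + B + 2C = 6; 2A + B + 4C = 8; 3A + B + 8C = 16.
Subtracting the first from the second: A + 2C = 2.
Subtracting the second from the third: A + 4C = 8.
Solving: C = 3, A = -4, then B = 4.
So p_n = -4·n + 4 + 3·2^n; at n=19 this is 1572792.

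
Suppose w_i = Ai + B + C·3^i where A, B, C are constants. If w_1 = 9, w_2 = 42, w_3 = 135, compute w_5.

1221

Plug in i = 1, 2, 3: A + B + 3C = 9; 2A + B + 9C = 42; 3A + B + 27C = 135.
Subtracting the first from the second: A + 6C = 33.
Subtracting the second from the third: A + 18C = 93.
Solving: C = 5, A = 3, then B = -9.
Therefore w_5 = 15 + (-9) + 5·243 = 1221.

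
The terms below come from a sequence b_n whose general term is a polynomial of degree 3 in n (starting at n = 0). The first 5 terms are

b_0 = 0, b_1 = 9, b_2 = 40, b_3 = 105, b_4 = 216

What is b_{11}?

1st diffs: 9, 31, 65, 111.
2nd diffs: 22, 34, 46.
3rd diffs: 12, 12 (constant).
So b_n = 2n^3 + 5n^2 + 2n.
Evaluating at n = 11 gives b_{11} = 3289.

3289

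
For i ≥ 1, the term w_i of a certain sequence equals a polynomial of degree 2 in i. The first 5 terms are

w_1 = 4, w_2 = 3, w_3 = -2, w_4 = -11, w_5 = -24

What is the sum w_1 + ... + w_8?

1st diffs: -1, -5, -9, -13.
2nd diffs: -4, -4, -4 (constant).
So w_i = -2i^2 + 5i + 1.
Continuing: -41, -62, -87.
Summing i = 1..8 (8 terms) gives -220.

-220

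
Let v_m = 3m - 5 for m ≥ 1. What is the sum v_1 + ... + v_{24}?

Over m = 1..24: Σm = 300.
Total = (3)·300 + (-5)·24 = 780.

780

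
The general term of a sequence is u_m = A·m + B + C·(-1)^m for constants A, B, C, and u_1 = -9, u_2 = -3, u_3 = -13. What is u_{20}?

The three given values yield: A + B - C = -9; 2A + B + C = -3; 3A + B - C = -13.
Subtracting the first from the second: A + 2C = 6.
Subtracting the second from the third: A - 2C = -10.
Solving: C = 4, A = -2, then B = -3.
Hence u_{20} = -2·20 + (-3) + 4·1 = -39.

-39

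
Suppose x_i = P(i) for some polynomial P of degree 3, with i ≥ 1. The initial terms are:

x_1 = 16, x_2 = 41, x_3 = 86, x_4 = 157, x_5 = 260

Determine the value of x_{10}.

1st diffs: 25, 45, 71, 103.
2nd diffs: 20, 26, 32.
3rd diffs: 6, 6 (constant).
So x_i = i^3 + 4i^2 + 6i + 5.
Evaluating at i = 10 gives x_{10} = 1465.

1465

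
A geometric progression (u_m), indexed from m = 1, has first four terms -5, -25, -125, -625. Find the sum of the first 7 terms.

Common ratio r = 5.
u_m = (-5)·5^(m-1).
S = (-5)·(5^7 - 1)/(5 - 1) = (-5)·(78125 - 1)/(4) = -97655.

-97655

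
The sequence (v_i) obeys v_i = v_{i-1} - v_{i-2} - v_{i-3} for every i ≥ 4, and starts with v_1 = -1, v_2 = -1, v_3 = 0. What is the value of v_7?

-4

v_4 = 2;  v_5 = 3;  v_6 = 1;  v_7 = -4.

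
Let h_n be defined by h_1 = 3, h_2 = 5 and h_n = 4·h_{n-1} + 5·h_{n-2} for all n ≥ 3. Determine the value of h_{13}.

Step forward from the initial values:
h_3 = 35  h_4 = 165  h_5 = 835  …  h_{10} = 2604165  h_{11} = 13020835  h_{12} = 65104165  h_{13} = 325520835.
(Characteristic roots are 5 and -1.)

325520835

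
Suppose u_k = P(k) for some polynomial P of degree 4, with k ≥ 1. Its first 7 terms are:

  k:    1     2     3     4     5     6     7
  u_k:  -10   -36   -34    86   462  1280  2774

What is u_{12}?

1st diffs: -26, 2, 120, 376, 818, 1494.
2nd diffs: 28, 118, 256, 442, 676.
3rd diffs: 90, 138, 186, 234.
4th diffs: 48, 48, 48 (constant).
Newton forward-difference form: u_k = -10 + (-26)·C(k-1,1) + 28·C(k-1,2) + 90·C(k-1,3) + 48·C(k-1,4).
At k = 12: k-1 = 11, so u_{12} = -10 - 286 + 1540 + 14850 + 15840 = 31934.

31934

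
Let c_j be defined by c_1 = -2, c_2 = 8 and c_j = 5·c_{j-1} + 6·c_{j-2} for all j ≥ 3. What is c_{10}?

8638028

Step forward from the initial values:
c_3 = 28  c_4 = 188  c_5 = 1108  c_6 = 6668  c_7 = 39988  c_8 = 239948  c_9 = 1439668  c_{10} = 8638028.
(Characteristic roots are 6 and -1.)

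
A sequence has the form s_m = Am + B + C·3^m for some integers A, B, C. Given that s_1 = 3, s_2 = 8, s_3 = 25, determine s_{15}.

14348893

At m = 1, 2, 3: A + B + 3C = 3; 2A + B + 9C = 8; 3A + B + 27C = 25.
Subtracting the first from the second: A + 6C = 5.
Subtracting the second from the third: A + 18C = 17.
Solving: C = 1, A = -1, then B = 1.
Hence s_{15} = -1·15 + 1 + 1·14348907 = 14348893.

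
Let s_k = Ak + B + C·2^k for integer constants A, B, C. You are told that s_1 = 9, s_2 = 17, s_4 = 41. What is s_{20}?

1048697

Plug in k = 1, 2, 4: A + B + 2C = 9; 2A + B + 4C = 17; 4A + B + 16C = 41.
Subtracting the first from the second: A + 2C = 8.
Subtracting the second from the third: 2A + 12C = 24.
Solving: C = 1, A = 6, then B = 1.
Hence s_{20} = 6·20 + 1 + 1·1048576 = 1048697.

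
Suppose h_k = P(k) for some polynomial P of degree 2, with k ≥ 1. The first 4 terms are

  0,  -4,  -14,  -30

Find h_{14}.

1st diffs: -4, -10, -16.
2nd diffs: -6, -6 (constant).
Newton forward-difference form: h_k = (-4)·C(k-1,1) + (-6)·C(k-1,2).
At k = 14: k-1 = 13, so h_{14} = -52 - 468 = -520.

-520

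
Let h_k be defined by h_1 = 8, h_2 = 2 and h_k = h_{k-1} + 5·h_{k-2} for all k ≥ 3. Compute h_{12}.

282882

Iterate the recurrence:
h_3 = 42  h_4 = 52  h_5 = 262  h_6 = 522  h_7 = 1832  h_8 = 4442  h_9 = 13602  h_{10} = 35812  h_{11} = 103822  h_{12} = 282882.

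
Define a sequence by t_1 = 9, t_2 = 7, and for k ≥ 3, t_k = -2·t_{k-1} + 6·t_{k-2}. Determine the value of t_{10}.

t_3 = 40; t_4 = -38; t_5 = 316; t_6 = -860; t_7 = 3616; t_8 = -12392; t_9 = 46480; t_{10} = -167312.

-167312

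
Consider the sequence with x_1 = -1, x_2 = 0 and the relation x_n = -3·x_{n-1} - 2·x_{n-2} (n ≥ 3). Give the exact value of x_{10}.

Step forward from the initial values:
x_3 = 2;  x_4 = -6;  x_5 = 14;  x_6 = -30;  x_7 = 62;  x_8 = -126;  x_9 = 254;  x_{10} = -510.
(Characteristic roots are -1 and -2.)

-510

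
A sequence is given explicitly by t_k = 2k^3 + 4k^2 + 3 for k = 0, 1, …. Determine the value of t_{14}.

t_{14} = 2·14^3 + 4·14^2 + 3 = 6275.

6275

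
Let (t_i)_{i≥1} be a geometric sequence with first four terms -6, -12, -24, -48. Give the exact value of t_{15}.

-98304

Common ratio r = 2.
t_i = (-6)·2^(i-1).
t_{15} = (-6)·2^14 = -98304.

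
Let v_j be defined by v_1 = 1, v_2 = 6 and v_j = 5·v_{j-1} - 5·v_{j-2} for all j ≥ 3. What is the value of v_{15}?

136015625

Applying the relation repeatedly:
v_3 = 25;  v_4 = 95;  v_5 = 350;  …;  v_{12} = 2871875;  v_{13} = 10390625;  v_{14} = 37593750;  v_{15} = 136015625.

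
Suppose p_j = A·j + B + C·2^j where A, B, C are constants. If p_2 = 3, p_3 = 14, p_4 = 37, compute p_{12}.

At j = 2, 3, 4: 2A + B + 4C = 3; 3A + B + 8C = 14; 4A + B + 16C = 37.
Subtracting the first from the second: A + 4C = 11.
Subtracting the second from the third: A + 8C = 23.
Solving: C = 3, A = -1, then B = -7.
Hence p_{12} = -1·12 + (-7) + 3·4096 = 12269.

12269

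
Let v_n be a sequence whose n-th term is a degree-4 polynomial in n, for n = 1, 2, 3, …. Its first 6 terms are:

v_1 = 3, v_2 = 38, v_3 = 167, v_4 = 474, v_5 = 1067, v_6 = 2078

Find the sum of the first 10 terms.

1st diffs: 35, 129, 307, 593, 1011.
2nd diffs: 94, 178, 286, 418.
3rd diffs: 84, 108, 132.
4th diffs: 24, 24 (constant).
Newton forward-difference form: v_n = 3 + 35·C(n-1,1) + 94·C(n-1,2) + 84·C(n-1,3) + 24·C(n-1,4).
Continuing: 3663, 6002, 9299, 13782.
Summing n = 1..10 (10 terms) gives 36573.

36573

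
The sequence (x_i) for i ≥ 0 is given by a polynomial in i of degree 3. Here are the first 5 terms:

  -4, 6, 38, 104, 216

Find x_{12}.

1st diffs: 10, 32, 66, 112.
2nd diffs: 22, 34, 46.
3rd diffs: 12, 12 (constant).
So x_i = 2i^3 + 5i^2 + 3i - 4.
Evaluating at i = 12 gives x_{12} = 4208.

4208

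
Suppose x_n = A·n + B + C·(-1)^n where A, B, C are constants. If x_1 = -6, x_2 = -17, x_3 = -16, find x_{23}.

-116

Write the equations: A + B - C = -6; 2A + B + C = -17; 3A + B - C = -16.
Subtracting the first from the second: A + 2C = -11.
Subtracting the second from the third: A - 2C = 1.
Solving: C = -3, A = -5, then B = -4.
Hence x_{23} = -5·23 + (-4) + (-3)·(-1) = -116.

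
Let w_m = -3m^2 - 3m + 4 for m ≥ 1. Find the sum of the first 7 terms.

Over m = 1..7: Σm = 28, Σm² = 140.
Total = (-3)·140 + (-3)·28 + (4)·7 = -476.

-476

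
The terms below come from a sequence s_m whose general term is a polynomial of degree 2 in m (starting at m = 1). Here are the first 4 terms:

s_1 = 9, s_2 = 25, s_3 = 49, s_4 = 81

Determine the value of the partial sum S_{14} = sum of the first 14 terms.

4494

1st diffs: 16, 24, 32.
2nd diffs: 8, 8 (constant).
Newton forward-difference form: s_m = 9 + 16·C(m-1,1) + 8·C(m-1,2).
Continuing: …, 121, 169, 225, 289, …, s_{14} = 841.
Summing m = 1..14 (14 terms) gives 4494.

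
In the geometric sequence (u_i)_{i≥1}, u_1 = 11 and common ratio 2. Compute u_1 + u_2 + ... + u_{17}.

1441781

u_i = 11·2^(i-1).
S = 11·(2^17 - 1)/(2 - 1) = 11·(131072 - 1)/(1) = 1441781.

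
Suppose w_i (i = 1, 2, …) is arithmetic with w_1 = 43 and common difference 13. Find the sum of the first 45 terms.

w_i = 43 + (i - 1)·13.
w_{45} = 615; S = 45·(43 + 615)/2 = 14805.

14805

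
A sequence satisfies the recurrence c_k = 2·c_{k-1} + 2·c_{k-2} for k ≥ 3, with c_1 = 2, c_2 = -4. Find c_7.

-304

Iterate the recurrence:
c_3 = -4; c_4 = -16; c_5 = -40; c_6 = -112; c_7 = -304.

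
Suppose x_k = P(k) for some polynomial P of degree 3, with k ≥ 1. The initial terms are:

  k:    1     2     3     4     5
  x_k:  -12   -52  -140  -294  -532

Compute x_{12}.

1st diffs: -40, -88, -154, -238.
2nd diffs: -48, -66, -84.
3rd diffs: -18, -18 (constant).
Newton forward-difference form: x_k = -12 + (-40)·C(k-1,1) + (-48)·C(k-1,2) + (-18)·C(k-1,3).
At k = 12: k-1 = 11, so x_{12} = -12 - 440 - 2640 - 2970 = -6062.

-6062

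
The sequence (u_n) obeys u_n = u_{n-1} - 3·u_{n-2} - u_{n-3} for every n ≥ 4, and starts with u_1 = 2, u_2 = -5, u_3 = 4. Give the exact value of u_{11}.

-748

u_4 = 17; u_5 = 10; u_6 = -45; u_7 = -92; u_8 = 33; u_9 = 354; u_{10} = 347; u_{11} = -748.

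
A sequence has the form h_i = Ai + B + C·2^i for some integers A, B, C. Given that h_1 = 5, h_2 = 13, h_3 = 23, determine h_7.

Write the equations: A + B + 2C = 5; 2A + B + 4C = 13; 3A + B + 8C = 23.
Subtracting the first from the second: A + 2C = 8.
Subtracting the second from the third: A + 4C = 10.
Solving: C = 1, A = 6, then B = -3.
So h_i = 6·i + (-3) + 1·2^i; at i=7 this is 167.

167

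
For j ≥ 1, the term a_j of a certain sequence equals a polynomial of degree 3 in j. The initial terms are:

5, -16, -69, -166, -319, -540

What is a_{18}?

1st diffs: -21, -53, -97, -153, -221.
2nd diffs: -32, -44, -56, -68.
3rd diffs: -12, -12, -12 (constant).
Newton forward-difference form: a_j = 5 + (-21)·C(j-1,1) + (-32)·C(j-1,2) + (-12)·C(j-1,3).
At j = 18: j-1 = 17, so a_{18} = 5 - 357 - 4352 - 8160 = -12864.

-12864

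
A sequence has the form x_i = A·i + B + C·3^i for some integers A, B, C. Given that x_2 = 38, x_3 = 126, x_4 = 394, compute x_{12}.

2657178

Plug in i = 2, 3, 4: 2A + B + 9C = 38; 3A + B + 27C = 126; 4A + B + 81C = 394.
Subtracting the first from the second: A + 18C = 88.
Subtracting the second from the third: A + 54C = 268.
Solving: C = 5, A = -2, then B = -3.
So x_i = -2·i + (-3) + 5·3^i; at i=12 this is 2657178.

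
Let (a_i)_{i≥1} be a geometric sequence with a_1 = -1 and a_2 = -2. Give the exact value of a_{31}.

Common ratio r = 2.
a_i = (-1)·2^(i-1).
a_{31} = (-1)·2^30 = -1073741824.

-1073741824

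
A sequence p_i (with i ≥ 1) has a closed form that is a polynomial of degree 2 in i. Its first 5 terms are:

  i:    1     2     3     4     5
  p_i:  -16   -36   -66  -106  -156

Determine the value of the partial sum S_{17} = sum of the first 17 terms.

1st diffs: -20, -30, -40, -50.
2nd diffs: -10, -10, -10 (constant).
Newton forward-difference form: p_i = -16 + (-20)·C(i-1,1) + (-10)·C(i-1,2).
Continuing: …, -216, -286, -366, -456, …, p_{17} = -1536.
Summing i = 1..17 (17 terms) gives -9792.

-9792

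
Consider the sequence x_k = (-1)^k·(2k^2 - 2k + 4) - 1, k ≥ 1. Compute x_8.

115

(-1)^8 = 1; 2k^2 - 2k + 4 at k=8 is 116; so x_8 = 115.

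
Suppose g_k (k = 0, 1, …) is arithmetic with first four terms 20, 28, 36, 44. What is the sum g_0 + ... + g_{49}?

Common difference d = 8.
g_k = 20 + (k - 0)·8.
g_{49} = 412; S = 50·(20 + 412)/2 = 10800.

10800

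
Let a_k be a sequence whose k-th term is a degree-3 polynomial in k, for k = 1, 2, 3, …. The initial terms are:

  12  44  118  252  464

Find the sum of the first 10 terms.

1st diffs: 32, 74, 134, 212.
2nd diffs: 42, 60, 78.
3rd diffs: 18, 18 (constant).
So a_k = 3k^3 + 3k^2 + 2k + 4.
Continuing: …, 772, 1194, 1748, 2452, …, a_{10} = 3324.
Summing k = 1..10 (10 terms) gives 10380.

10380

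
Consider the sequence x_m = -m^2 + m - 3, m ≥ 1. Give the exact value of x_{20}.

x_{20} = -1·20^2 + 1·20 - 3 = -383.

-383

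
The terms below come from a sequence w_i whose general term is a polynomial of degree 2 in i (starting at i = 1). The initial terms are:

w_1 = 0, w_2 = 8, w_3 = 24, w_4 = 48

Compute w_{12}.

1st diffs: 8, 16, 24.
2nd diffs: 8, 8 (constant).
Newton forward-difference form: w_i = 8·C(i-1,1) + 8·C(i-1,2).
At i = 12: i-1 = 11, so w_{12} = 88 + 440 = 528.

528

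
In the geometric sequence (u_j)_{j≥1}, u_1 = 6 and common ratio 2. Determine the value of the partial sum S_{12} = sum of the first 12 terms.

24570

u_j = 6·2^(j-1).
S = 6·(2^12 - 1)/(2 - 1) = 6·(4096 - 1)/(1) = 24570.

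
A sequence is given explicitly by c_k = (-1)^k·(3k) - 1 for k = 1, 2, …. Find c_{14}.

(-1)^14 = 1; 3k at k=14 is 42; so c_{14} = 41.

41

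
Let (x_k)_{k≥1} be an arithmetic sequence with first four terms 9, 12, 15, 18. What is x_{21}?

69

Common difference d = 3.
x_k = 9 + (k - 1)·3.
x_{21} = 9 + 20·3 = 69.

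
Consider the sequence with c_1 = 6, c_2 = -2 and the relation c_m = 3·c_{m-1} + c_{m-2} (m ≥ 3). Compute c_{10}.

Compute successive terms:
c_3 = 0; c_4 = -2; c_5 = -6; c_6 = -20; c_7 = -66; c_8 = -218; c_9 = -720; c_{10} = -2378.

-2378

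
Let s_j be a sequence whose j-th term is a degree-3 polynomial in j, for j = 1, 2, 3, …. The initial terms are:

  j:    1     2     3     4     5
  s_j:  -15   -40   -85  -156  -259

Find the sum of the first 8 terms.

-2360

1st diffs: -25, -45, -71, -103.
2nd diffs: -20, -26, -32.
3rd diffs: -6, -6 (constant).
So s_j = -j^3 - 4j^2 - 6j - 4.
Continuing: -400, -585, -820.
Summing j = 1..8 (8 terms) gives -2360.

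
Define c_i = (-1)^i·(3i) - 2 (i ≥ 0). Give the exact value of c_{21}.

(-1)^21 = -1; 3i at i=21 is 63; so c_{21} = -65.

-65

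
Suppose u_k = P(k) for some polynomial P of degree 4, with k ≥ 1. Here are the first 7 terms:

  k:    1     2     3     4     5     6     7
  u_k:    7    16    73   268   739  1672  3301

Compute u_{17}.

143671

1st diffs: 9, 57, 195, 471, 933, 1629.
2nd diffs: 48, 138, 276, 462, 696.
3rd diffs: 90, 138, 186, 234.
4th diffs: 48, 48, 48 (constant).
So u_k = 2k^4 - 5k^3 + 4k^2 + 2k + 4.
Evaluating at k = 17 gives u_{17} = 143671.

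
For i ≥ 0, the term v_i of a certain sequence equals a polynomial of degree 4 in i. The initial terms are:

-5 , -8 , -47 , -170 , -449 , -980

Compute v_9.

1st diffs: -3, -39, -123, -279, -531.
2nd diffs: -36, -84, -156, -252.
3rd diffs: -48, -72, -96.
4th diffs: -24, -24 (constant).
So v_i = -i^4 - 2i^3 - 5i^2 + 5i - 5.
Evaluating at i = 9 gives v_9 = -8384.

-8384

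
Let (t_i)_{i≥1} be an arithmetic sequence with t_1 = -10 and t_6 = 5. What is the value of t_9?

14

Common difference d = (5 - (-10)) / (6 - 1) = 3.
t_i = -10 + (i - 1)·3.
t_9 = -10 + 8·3 = 14.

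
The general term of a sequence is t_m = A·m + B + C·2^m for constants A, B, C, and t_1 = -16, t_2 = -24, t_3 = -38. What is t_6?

-212

Write the equations: A + B + 2C = -16; 2A + B + 4C = -24; 3A + B + 8C = -38.
Subtracting the first from the second: A + 2C = -8.
Subtracting the second from the third: A + 4C = -14.
Solving: C = -3, A = -2, then B = -8.
Hence t_6 = -2·6 + (-8) + (-3)·64 = -212.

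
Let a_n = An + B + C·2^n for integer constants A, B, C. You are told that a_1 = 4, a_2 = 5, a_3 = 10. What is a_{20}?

2097095

At n = 1, 2, 3: A + B + 2C = 4; 2A + B + 4C = 5; 3A + B + 8C = 10.
Subtracting the first from the second: A + 2C = 1.
Subtracting the second from the third: A + 4C = 5.
Solving: C = 2, A = -3, then B = 3.
So a_n = -3·n + 3 + 2·2^n; at n=20 this is 2097095.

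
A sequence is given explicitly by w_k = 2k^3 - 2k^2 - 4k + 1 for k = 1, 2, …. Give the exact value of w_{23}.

w_{23} = 2·23^3 - 2·23^2 - 4·23 + 1 = 23185.

23185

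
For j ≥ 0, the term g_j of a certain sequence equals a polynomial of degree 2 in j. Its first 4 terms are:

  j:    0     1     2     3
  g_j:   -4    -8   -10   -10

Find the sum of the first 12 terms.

128

1st diffs: -4, -2, 0.
2nd diffs: 2, 2 (constant).
Newton forward-difference form: g_j = -4 + (-4)·C(j,1) + 2·C(j,2).
Continuing: …, -8, -4, 2, 10, …, g_{11} = 62.
Summing j = 0..11 (12 terms) gives 128.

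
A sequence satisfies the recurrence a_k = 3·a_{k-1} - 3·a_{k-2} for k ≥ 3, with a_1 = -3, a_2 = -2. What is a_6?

Applying the relation repeatedly:
a_3 = 3, a_4 = 15, a_5 = 36, a_6 = 63.

63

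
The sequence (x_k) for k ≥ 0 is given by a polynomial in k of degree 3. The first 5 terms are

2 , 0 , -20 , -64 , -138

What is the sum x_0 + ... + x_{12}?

1st diffs: -2, -20, -44, -74.
2nd diffs: -18, -24, -30.
3rd diffs: -6, -6 (constant).
Newton forward-difference form: x_k = 2 + (-2)·C(k,1) + (-18)·C(k,2) + (-6)·C(k,3).
Continuing: …, -248, -400, -600, -854, …, x_{12} = -2530.
Summing k = 0..12 (13 terms) gives -9568.

-9568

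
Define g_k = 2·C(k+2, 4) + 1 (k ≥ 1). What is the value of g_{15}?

4761

C(17, 4) = 2380, so g_{15} = 4761.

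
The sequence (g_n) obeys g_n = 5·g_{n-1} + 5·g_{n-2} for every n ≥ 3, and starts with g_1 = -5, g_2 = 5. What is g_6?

Step forward from the initial values:
g_3 = 0;  g_4 = 25;  g_5 = 125;  g_6 = 750.

750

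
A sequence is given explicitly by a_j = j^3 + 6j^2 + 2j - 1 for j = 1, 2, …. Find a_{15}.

a_{15} = 1·15^3 + 6·15^2 + 2·15 - 1 = 4754.

4754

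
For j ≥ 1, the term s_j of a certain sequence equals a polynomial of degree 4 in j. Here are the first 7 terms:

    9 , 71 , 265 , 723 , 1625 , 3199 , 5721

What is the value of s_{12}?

1st diffs: 62, 194, 458, 902, 1574, 2522.
2nd diffs: 132, 264, 444, 672, 948.
3rd diffs: 132, 180, 228, 276.
4th diffs: 48, 48, 48 (constant).
Newton forward-difference form: s_j = 9 + 62·C(j-1,1) + 132·C(j-1,2) + 132·C(j-1,3) + 48·C(j-1,4).
At j = 12: j-1 = 11, so s_{12} = 9 + 682 + 7260 + 21780 + 15840 = 45571.

45571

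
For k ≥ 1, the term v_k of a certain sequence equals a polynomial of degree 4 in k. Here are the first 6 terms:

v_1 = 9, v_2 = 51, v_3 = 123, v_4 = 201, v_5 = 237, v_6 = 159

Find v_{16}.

-39891

1st diffs: 42, 72, 78, 36, -78.
2nd diffs: 30, 6, -42, -114.
3rd diffs: -24, -48, -72.
4th diffs: -24, -24 (constant).
Newton forward-difference form: v_k = 9 + 42·C(k-1,1) + 30·C(k-1,2) + (-24)·C(k-1,3) + (-24)·C(k-1,4).
At k = 16: k-1 = 15, so v_{16} = 9 + 630 + 3150 - 10920 - 32760 = -39891.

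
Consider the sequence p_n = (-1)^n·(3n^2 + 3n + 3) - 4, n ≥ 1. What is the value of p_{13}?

-553

(-1)^13 = -1; 3n^2 + 3n + 3 at n=13 is 549; so p_{13} = -553.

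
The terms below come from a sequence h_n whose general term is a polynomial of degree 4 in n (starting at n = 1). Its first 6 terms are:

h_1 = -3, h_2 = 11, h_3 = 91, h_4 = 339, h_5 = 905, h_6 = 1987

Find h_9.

11029

1st diffs: 14, 80, 248, 566, 1082.
2nd diffs: 66, 168, 318, 516.
3rd diffs: 102, 150, 198.
4th diffs: 48, 48 (constant).
Newton forward-difference form: h_n = -3 + 14·C(n-1,1) + 66·C(n-1,2) + 102·C(n-1,3) + 48·C(n-1,4).
At n = 9: n-1 = 8, so h_9 = -3 + 112 + 1848 + 5712 + 3360 = 11029.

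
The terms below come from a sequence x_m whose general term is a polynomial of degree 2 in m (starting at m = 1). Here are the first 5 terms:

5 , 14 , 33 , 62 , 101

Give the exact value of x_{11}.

545

1st diffs: 9, 19, 29, 39.
2nd diffs: 10, 10, 10 (constant).
So x_m = 5m^2 - 6m + 6.
Evaluating at m = 11 gives x_{11} = 545.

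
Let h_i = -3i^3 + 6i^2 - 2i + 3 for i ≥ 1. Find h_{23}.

h_{23} = -3·23^3 + 6·23^2 - 2·23 + 3 = -33370.

-33370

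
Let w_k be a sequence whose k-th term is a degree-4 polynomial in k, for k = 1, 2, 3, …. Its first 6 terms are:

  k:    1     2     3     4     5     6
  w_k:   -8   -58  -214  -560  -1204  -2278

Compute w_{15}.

1st diffs: -50, -156, -346, -644, -1074.
2nd diffs: -106, -190, -298, -430.
3rd diffs: -84, -108, -132.
4th diffs: -24, -24 (constant).
Newton forward-difference form: w_k = -8 + (-50)·C(k-1,1) + (-106)·C(k-1,2) + (-84)·C(k-1,3) + (-24)·C(k-1,4).
At k = 15: k-1 = 14, so w_{15} = -8 - 700 - 9646 - 30576 - 24024 = -64954.

-64954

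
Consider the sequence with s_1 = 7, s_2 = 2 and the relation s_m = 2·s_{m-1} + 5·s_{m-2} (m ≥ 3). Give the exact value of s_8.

Compute successive terms:
s_3 = 39; s_4 = 88; s_5 = 371; s_6 = 1182; s_7 = 4219; s_8 = 14348.

14348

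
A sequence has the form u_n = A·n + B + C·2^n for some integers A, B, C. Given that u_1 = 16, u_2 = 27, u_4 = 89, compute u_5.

The three given values yield: A + B + 2C = 16; 2A + B + 4C = 27; 4A + B + 16C = 89.
Subtracting the first from the second: A + 2C = 11.
Subtracting the second from the third: 2A + 12C = 62.
Solving: C = 5, A = 1, then B = 5.
Hence u_5 = 1·5 + 5 + 5·32 = 170.

170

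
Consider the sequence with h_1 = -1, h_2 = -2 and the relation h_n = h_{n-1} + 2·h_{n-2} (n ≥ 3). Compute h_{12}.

-2048

h_3 = -4; h_4 = -8; h_5 = -16; h_6 = -32; h_7 = -64; h_8 = -128; h_9 = -256; h_{10} = -512; h_{11} = -1024; h_{12} = -2048.
(Characteristic roots are 2 and -1.)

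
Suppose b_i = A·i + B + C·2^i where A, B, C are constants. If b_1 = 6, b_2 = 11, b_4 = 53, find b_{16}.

At i = 1, 2, 4: A + B + 2C = 6; 2A + B + 4C = 11; 4A + B + 16C = 53.
Subtracting the first from the second: A + 2C = 5.
Subtracting the second from the third: 2A + 12C = 42.
Solving: C = 4, A = -3, then B = 1.
Therefore b_{16} = -48 + 1 + 4·65536 = 262097.

262097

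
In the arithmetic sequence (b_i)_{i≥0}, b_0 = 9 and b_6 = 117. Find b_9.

Common difference d = (117 - 9) / (6 - 0) = 18.
b_i = 9 + (i - 0)·18.
b_9 = 9 + 9·18 = 171.

171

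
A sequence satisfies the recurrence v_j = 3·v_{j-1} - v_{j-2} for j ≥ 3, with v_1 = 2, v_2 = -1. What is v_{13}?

Compute successive terms:
v_3 = -5  v_4 = -14  v_5 = -37  …  v_{10} = -4558  v_{11} = -11933  v_{12} = -31241  v_{13} = -81790.

-81790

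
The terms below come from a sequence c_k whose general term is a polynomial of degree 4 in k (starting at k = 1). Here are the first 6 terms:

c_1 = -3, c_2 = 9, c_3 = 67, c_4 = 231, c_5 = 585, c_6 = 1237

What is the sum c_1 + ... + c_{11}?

1st diffs: 12, 58, 164, 354, 652.
2nd diffs: 46, 106, 190, 298.
3rd diffs: 60, 84, 108.
4th diffs: 24, 24 (constant).
So c_k = k^4 - 2k^2 + 3k - 5.
Continuing: …, 2319, 3987, 6421, 9825, …, c_{11} = 14427.
Summing k = 1..11 (11 terms) gives 39105.

39105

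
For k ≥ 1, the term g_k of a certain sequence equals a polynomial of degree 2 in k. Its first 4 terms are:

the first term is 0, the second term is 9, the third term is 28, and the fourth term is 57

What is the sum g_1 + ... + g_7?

539

1st diffs: 9, 19, 29.
2nd diffs: 10, 10 (constant).
Newton forward-difference form: g_k = 9·C(k-1,1) + 10·C(k-1,2).
Continuing: 96, 145, 204.
Summing k = 1..7 (7 terms) gives 539.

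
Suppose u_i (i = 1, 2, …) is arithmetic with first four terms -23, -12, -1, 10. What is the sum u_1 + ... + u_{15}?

Common difference d = 11.
u_i = -23 + (i - 1)·11.
u_{15} = 131; S = 15·(-23 + 131)/2 = 810.

810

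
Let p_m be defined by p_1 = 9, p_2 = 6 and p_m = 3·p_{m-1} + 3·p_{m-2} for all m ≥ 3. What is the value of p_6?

2241

Step forward from the initial values:
p_3 = 45;  p_4 = 153;  p_5 = 594;  p_6 = 2241.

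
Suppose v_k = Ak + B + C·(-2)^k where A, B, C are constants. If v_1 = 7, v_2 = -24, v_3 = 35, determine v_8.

-1290

Plug in k = 1, 2, 3: A + B - 2C = 7; 2A + B + 4C = -24; 3A + B - 8C = 35.
Subtracting the first from the second: A + 6C = -31.
Subtracting the second from the third: A - 12C = 59.
Solving: C = -5, A = -1, then B = -2.
So v_k = -1·k + (-2) + (-5)·(-2)^k; at k=8 this is -1290.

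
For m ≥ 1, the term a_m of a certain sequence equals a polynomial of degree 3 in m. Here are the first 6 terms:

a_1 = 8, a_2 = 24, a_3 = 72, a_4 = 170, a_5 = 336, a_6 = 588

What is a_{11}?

3768

1st diffs: 16, 48, 98, 166, 252.
2nd diffs: 32, 50, 68, 86.
3rd diffs: 18, 18, 18 (constant).
Newton forward-difference form: a_m = 8 + 16·C(m-1,1) + 32·C(m-1,2) + 18·C(m-1,3).
At m = 11: m-1 = 10, so a_{11} = 8 + 160 + 1440 + 2160 = 3768.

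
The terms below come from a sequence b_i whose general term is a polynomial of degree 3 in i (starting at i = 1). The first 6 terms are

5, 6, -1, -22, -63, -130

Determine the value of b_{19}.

1st diffs: 1, -7, -21, -41, -67.
2nd diffs: -8, -14, -20, -26.
3rd diffs: -6, -6, -6 (constant).
Newton forward-difference form: b_i = 5 + 1·C(i-1,1) + (-8)·C(i-1,2) + (-6)·C(i-1,3).
At i = 19: i-1 = 18, so b_{19} = 5 + 18 - 1224 - 4896 = -6097.

-6097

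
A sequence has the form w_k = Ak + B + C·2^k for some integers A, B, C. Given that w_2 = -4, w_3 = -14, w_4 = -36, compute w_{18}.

Plug in k = 2, 3, 4: 2A + B + 4C = -4; 3A + B + 8C = -14; 4A + B + 16C = -36.
Subtracting the first from the second: A + 4C = -10.
Subtracting the second from the third: A + 8C = -22.
Solving: C = -3, A = 2, then B = 4.
So w_k = 2·k + 4 + (-3)·2^k; at k=18 this is -786392.

-786392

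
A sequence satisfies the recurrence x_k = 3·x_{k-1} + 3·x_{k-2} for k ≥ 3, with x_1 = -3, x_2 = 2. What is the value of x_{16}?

Applying the relation repeatedly:
x_3 = -3, x_4 = -3, x_5 = -18, …, x_{13} = -719523, x_{14} = -2727918, x_{15} = -10342323, x_{16} = -39210723.

-39210723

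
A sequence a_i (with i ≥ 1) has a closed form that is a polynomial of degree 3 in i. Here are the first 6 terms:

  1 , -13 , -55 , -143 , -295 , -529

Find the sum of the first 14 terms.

-29470

1st diffs: -14, -42, -88, -152, -234.
2nd diffs: -28, -46, -64, -82.
3rd diffs: -18, -18, -18 (constant).
Newton forward-difference form: a_i = 1 + (-14)·C(i-1,1) + (-28)·C(i-1,2) + (-18)·C(i-1,3).
Continuing: …, -863, -1315, -1903, -2645, …, a_{14} = -7513.
Summing i = 1..14 (14 terms) gives -29470.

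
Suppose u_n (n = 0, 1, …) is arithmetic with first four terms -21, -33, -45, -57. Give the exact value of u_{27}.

-345

Common difference d = -12.
u_n = -21 + (n - 0)·(-12).
u_{27} = -21 + 27·(-12) = -345.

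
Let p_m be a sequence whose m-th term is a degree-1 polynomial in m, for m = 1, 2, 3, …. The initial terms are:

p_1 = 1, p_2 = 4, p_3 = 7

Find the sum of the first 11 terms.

1st diffs: 3, 3 (constant).
So p_m = 3m - 2.
Continuing: …, 10, 13, 16, 19, …, p_{11} = 31.
Summing m = 1..11 (11 terms) gives 176.

176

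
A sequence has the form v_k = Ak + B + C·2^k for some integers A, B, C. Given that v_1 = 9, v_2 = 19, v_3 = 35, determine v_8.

799

Write the equations: A + B + 2C = 9; 2A + B + 4C = 19; 3A + B + 8C = 35.
Subtracting the first from the second: A + 2C = 10.
Subtracting the second from the third: A + 4C = 16.
Solving: C = 3, A = 4, then B = -1.
Therefore v_8 = 32 + (-1) + 3·256 = 799.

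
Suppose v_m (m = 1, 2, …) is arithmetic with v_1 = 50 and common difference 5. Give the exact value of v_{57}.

330

v_m = 50 + (m - 1)·5.
v_{57} = 50 + 56·5 = 330.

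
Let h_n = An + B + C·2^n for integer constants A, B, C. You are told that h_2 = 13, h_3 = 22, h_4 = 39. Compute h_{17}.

262164

At n = 2, 3, 4: 2A + B + 4C = 13; 3A + B + 8C = 22; 4A + B + 16C = 39.
Subtracting the first from the second: A + 4C = 9.
Subtracting the second from the third: A + 8C = 17.
Solving: C = 2, A = 1, then B = 3.
Therefore h_{17} = 17 + 3 + 2·131072 = 262164.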